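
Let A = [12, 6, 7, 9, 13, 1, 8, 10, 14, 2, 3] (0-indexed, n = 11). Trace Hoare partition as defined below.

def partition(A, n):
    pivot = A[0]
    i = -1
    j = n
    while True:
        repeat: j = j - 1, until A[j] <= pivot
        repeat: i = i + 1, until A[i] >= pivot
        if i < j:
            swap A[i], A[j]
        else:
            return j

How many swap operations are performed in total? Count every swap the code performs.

pivot=12
j stops at 10 (3), i stops at 0 (12); swap ⇒ [3, 6, 7, 9, 13, 1, 8, 10, 14, 2, 12]
j stops at 9 (2), i stops at 4 (13); swap ⇒ [3, 6, 7, 9, 2, 1, 8, 10, 14, 13, 12]
j stops at 7, i stops at 8; i≥j ⇒ return 7. A=[3, 6, 7, 9, 2, 1, 8, 10, 14, 13, 12]

2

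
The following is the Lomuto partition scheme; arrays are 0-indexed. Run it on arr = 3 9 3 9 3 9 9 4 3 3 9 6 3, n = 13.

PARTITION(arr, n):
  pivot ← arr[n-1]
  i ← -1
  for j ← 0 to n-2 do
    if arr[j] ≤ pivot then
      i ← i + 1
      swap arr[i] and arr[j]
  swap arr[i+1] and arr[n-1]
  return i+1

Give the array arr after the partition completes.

3 3 3 3 3 3 9 4 9 9 9 6 9

pivot=3, i=-1
j=0: 3≤3, i=0, swap(0,0) ⇒ 3 9 3 9 3 9 9 4 3 3 9 6 3
j=1: 9>3, skip
j=2: 3≤3, i=1, swap(1,2) ⇒ 3 3 9 9 3 9 9 4 3 3 9 6 3
j=3: 9>3, skip
j=4: 3≤3, i=2, swap(2,4) ⇒ 3 3 3 9 9 9 9 4 3 3 9 6 3
j=5: 9>3, skip
j=6: 9>3, skip
j=7: 4>3, skip
j=8: 3≤3, i=3, swap(3,8) ⇒ 3 3 3 3 9 9 9 4 9 3 9 6 3
j=9: 3≤3, i=4, swap(4,9) ⇒ 3 3 3 3 3 9 9 4 9 9 9 6 3
j=10: 9>3, skip
j=11: 6>3, skip
swap(5,12) ⇒ 3 3 3 3 3 3 9 4 9 9 9 6 9; return 5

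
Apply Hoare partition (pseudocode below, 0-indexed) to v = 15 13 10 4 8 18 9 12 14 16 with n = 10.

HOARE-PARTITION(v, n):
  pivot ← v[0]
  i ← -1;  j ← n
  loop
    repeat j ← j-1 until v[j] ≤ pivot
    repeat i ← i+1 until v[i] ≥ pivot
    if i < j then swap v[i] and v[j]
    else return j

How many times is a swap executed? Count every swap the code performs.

pivot = v[0] = 15; i = -1, j = 10
j→8 (v[8]=14≤15), i→0 (v[0]=15≥15); i<j, swap → 14 13 10 4 8 18 9 12 15 16
j→7 (v[7]=12≤15), i→5 (v[5]=18≥15); i<j, swap → 14 13 10 4 8 12 9 18 15 16
j→6, i→7; i≥j, return j=6. v = 14 13 10 4 8 12 9 18 15 16

2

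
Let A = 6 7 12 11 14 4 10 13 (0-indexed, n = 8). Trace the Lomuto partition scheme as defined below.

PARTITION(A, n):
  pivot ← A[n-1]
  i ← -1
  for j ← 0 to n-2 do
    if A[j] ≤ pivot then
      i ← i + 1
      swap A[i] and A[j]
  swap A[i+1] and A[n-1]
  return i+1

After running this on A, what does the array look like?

6 7 12 11 4 10 13 14

pivot = A[7] = 13; i = -1
j=0: A[0]=6 ≤ 13 → i=0, swap A[0],A[0] (no change) → 6 7 12 11 14 4 10 13
j=1: A[1]=7 ≤ 13 → i=1, swap A[1],A[1] (no change) → 6 7 12 11 14 4 10 13
j=2: A[2]=12 ≤ 13 → i=2, swap A[2],A[2] (no change) → 6 7 12 11 14 4 10 13
j=3: A[3]=11 ≤ 13 → i=3, swap A[3],A[3] (no change) → 6 7 12 11 14 4 10 13
j=4: A[4]=14 > 13 → no swap
j=5: A[5]=4 ≤ 13 → i=4, swap A[4],A[5] → 6 7 12 11 4 14 10 13
j=6: A[6]=10 ≤ 13 → i=5, swap A[5],A[6] → 6 7 12 11 4 10 14 13
final swap A[6],A[7] → 6 7 12 11 4 10 13 14; return 6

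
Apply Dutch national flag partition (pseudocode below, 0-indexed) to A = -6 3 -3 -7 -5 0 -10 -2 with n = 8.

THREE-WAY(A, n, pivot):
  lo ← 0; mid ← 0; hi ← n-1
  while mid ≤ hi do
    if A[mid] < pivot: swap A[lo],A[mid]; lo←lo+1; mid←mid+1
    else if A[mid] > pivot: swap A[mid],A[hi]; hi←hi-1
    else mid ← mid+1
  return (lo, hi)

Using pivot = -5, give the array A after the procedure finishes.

pivot = -5; lo=0, mid=0, hi=7
A[mid]=-6<-5: swap A[0],A[0]; lo=1,mid=1 → -6 3 -3 -7 -5 0 -10 -2
A[mid]=3>-5: swap A[1],A[7]; hi=6 → -6 -2 -3 -7 -5 0 -10 3
A[mid]=-2>-5: swap A[1],A[6]; hi=5 → -6 -10 -3 -7 -5 0 -2 3
A[mid]=-10<-5: swap A[1],A[1]; lo=2,mid=2 → -6 -10 -3 -7 -5 0 -2 3
A[mid]=-3>-5: swap A[2],A[5]; hi=4 → -6 -10 0 -7 -5 -3 -2 3
A[mid]=0>-5: swap A[2],A[4]; hi=3 → -6 -10 -5 -7 0 -3 -2 3
A[mid]=-5=-5: mid=3
A[mid]=-7<-5: swap A[2],A[3]; lo=3,mid=4 → -6 -10 -7 -5 0 -3 -2 3
end: lo=3, hi=3; A = -6 -10 -7 -5 0 -3 -2 3

-6 -10 -7 -5 0 -3 -2 3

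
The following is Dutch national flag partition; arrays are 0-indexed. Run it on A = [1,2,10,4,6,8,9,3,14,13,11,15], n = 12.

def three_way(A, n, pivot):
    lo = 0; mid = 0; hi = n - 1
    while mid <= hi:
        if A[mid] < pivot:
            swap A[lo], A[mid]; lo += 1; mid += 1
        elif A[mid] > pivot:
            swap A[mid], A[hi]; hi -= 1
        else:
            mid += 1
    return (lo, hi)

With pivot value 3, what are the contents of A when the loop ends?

[1,2,3,6,8,9,4,14,13,11,15,10]

lo=0 mid=0 hi=11
1<3: swap(0,0), lo=1 mid=1 ⇒ [1,2,10,4,6,8,9,3,14,13,11,15]
2<3: swap(1,1), lo=2 mid=2 ⇒ [1,2,10,4,6,8,9,3,14,13,11,15]
10>3: swap(2,11), hi=10 ⇒ [1,2,15,4,6,8,9,3,14,13,11,10]
15>3: swap(2,10), hi=9 ⇒ [1,2,11,4,6,8,9,3,14,13,15,10]
11>3: swap(2,9), hi=8 ⇒ [1,2,13,4,6,8,9,3,14,11,15,10]
13>3: swap(2,8), hi=7 ⇒ [1,2,14,4,6,8,9,3,13,11,15,10]
14>3: swap(2,7), hi=6 ⇒ [1,2,3,4,6,8,9,14,13,11,15,10]
3=3: mid=3
4>3: swap(3,6), hi=5 ⇒ [1,2,3,9,6,8,4,14,13,11,15,10]
9>3: swap(3,5), hi=4 ⇒ [1,2,3,8,6,9,4,14,13,11,15,10]
8>3: swap(3,4), hi=3 ⇒ [1,2,3,6,8,9,4,14,13,11,15,10]
6>3: swap(3,3), hi=2 ⇒ [1,2,3,6,8,9,4,14,13,11,15,10]
done. lo=2 hi=2; A=[1,2,3,6,8,9,4,14,13,11,15,10]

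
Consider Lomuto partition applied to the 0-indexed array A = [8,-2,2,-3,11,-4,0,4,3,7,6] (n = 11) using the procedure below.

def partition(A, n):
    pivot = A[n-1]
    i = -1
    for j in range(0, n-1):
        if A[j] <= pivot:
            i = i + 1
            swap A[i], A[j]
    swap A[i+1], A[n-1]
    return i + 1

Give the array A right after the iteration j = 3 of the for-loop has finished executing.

[-2,2,-3,8,11,-4,0,4,3,7,6]

pivot = A[10] = 6; i = -1
j=0: A[0]=8 > 6 → no swap
j=1: A[1]=-2 ≤ 6 → i=0, swap A[0],A[1] → [-2,8,2,-3,11,-4,0,4,3,7,6]
j=2: A[2]=2 ≤ 6 → i=1, swap A[1],A[2] → [-2,2,8,-3,11,-4,0,4,3,7,6]
j=3: A[3]=-3 ≤ 6 → i=2, swap A[2],A[3] → [-2,2,-3,8,11,-4,0,4,3,7,6]
(after j=3) A = [-2,2,-3,8,11,-4,0,4,3,7,6]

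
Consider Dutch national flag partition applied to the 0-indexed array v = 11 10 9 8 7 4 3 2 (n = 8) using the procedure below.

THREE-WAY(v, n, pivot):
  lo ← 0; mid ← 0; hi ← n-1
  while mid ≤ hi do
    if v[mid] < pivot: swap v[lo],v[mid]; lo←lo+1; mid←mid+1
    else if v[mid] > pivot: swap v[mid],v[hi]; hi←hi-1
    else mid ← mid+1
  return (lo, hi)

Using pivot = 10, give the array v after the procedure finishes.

lo=0 mid=0 hi=7
11>10: swap(0,7), hi=6 ⇒ 2 10 9 8 7 4 3 11
2<10: swap(0,0), lo=1 mid=1 ⇒ 2 10 9 8 7 4 3 11
10=10: mid=2
9<10: swap(1,2), lo=2 mid=3 ⇒ 2 9 10 8 7 4 3 11
8<10: swap(2,3), lo=3 mid=4 ⇒ 2 9 8 10 7 4 3 11
7<10: swap(3,4), lo=4 mid=5 ⇒ 2 9 8 7 10 4 3 11
4<10: swap(4,5), lo=5 mid=6 ⇒ 2 9 8 7 4 10 3 11
3<10: swap(5,6), lo=6 mid=7 ⇒ 2 9 8 7 4 3 10 11
done. lo=6 hi=6; v=2 9 8 7 4 3 10 11

2 9 8 7 4 3 10 11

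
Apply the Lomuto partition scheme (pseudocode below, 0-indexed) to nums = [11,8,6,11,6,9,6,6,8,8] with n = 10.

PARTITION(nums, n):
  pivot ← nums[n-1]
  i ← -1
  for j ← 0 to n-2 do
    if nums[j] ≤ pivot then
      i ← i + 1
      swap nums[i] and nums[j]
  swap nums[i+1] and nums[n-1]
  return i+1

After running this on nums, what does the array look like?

pivot=8, i=-1
j=0: 11>8, skip
j=1: 8≤8, i=0, swap(0,1) ⇒ [8,11,6,11,6,9,6,6,8,8]
j=2: 6≤8, i=1, swap(1,2) ⇒ [8,6,11,11,6,9,6,6,8,8]
j=3: 11>8, skip
j=4: 6≤8, i=2, swap(2,4) ⇒ [8,6,6,11,11,9,6,6,8,8]
j=5: 9>8, skip
j=6: 6≤8, i=3, swap(3,6) ⇒ [8,6,6,6,11,9,11,6,8,8]
j=7: 6≤8, i=4, swap(4,7) ⇒ [8,6,6,6,6,9,11,11,8,8]
j=8: 8≤8, i=5, swap(5,8) ⇒ [8,6,6,6,6,8,11,11,9,8]
swap(6,9) ⇒ [8,6,6,6,6,8,8,11,9,11]; return 6

[8,6,6,6,6,8,8,11,9,11]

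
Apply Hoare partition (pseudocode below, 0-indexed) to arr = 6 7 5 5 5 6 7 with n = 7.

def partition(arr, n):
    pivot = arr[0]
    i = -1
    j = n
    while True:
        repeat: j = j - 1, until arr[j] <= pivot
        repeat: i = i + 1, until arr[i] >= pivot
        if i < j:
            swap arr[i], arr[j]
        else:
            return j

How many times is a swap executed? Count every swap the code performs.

pivot=6
j stops at 5 (6), i stops at 0 (6); swap ⇒ 6 7 5 5 5 6 7
j stops at 4 (5), i stops at 1 (7); swap ⇒ 6 5 5 5 7 6 7
j stops at 3, i stops at 4; i≥j ⇒ return 3. arr=6 5 5 5 7 6 7

2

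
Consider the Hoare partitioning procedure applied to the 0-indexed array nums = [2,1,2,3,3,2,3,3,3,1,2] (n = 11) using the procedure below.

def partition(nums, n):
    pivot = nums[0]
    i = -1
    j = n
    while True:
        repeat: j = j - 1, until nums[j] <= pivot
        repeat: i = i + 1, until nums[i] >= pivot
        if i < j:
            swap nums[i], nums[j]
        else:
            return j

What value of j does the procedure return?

pivot = nums[0] = 2; i = -1, j = 11
j→10 (nums[10]=2≤2), i→0 (nums[0]=2≥2); i<j, swap → [2,1,2,3,3,2,3,3,3,1,2]
j→9 (nums[9]=1≤2), i→2 (nums[2]=2≥2); i<j, swap → [2,1,1,3,3,2,3,3,3,2,2]
j→5 (nums[5]=2≤2), i→3 (nums[3]=3≥2); i<j, swap → [2,1,1,2,3,3,3,3,3,2,2]
j→3, i→4; i≥j, return j=3. nums = [2,1,1,2,3,3,3,3,3,2,2]

3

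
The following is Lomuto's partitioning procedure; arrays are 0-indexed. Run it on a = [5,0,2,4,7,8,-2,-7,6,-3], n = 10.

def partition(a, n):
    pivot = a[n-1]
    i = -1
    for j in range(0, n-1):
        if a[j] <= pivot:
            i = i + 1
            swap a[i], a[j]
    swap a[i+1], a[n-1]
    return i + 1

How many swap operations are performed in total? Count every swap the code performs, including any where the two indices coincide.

2

pivot=-3, i=-1
j=0: 5>-3, skip
j=1: 0>-3, skip
j=2: 2>-3, skip
j=3: 4>-3, skip
j=4: 7>-3, skip
j=5: 8>-3, skip
j=6: -2>-3, skip
j=7: -7≤-3, i=0, swap(0,7) ⇒ [-7,0,2,4,7,8,-2,5,6,-3]
j=8: 6>-3, skip
swap(1,9) ⇒ [-7,-3,2,4,7,8,-2,5,6,0]; return 1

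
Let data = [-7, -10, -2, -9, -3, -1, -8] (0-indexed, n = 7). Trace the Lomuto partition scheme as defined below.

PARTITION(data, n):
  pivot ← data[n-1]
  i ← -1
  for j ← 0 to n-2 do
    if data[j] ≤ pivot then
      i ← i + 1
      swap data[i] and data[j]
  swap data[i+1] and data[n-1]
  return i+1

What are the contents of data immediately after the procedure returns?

pivot=-8, i=-1
j=0: -7>-8, skip
j=1: -10≤-8, i=0, swap(0,1) ⇒ [-10, -7, -2, -9, -3, -1, -8]
j=2: -2>-8, skip
j=3: -9≤-8, i=1, swap(1,3) ⇒ [-10, -9, -2, -7, -3, -1, -8]
j=4: -3>-8, skip
j=5: -1>-8, skip
swap(2,6) ⇒ [-10, -9, -8, -7, -3, -1, -2]; return 2

[-10, -9, -8, -7, -3, -1, -2]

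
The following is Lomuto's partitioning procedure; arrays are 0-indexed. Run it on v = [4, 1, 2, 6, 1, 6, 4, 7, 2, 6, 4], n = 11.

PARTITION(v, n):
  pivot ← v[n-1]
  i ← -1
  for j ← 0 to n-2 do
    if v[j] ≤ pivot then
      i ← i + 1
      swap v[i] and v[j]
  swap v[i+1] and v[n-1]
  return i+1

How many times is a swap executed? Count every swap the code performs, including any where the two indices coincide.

pivot=4, i=-1
j=0: 4≤4, i=0, swap(0,0) ⇒ [4, 1, 2, 6, 1, 6, 4, 7, 2, 6, 4]
j=1: 1≤4, i=1, swap(1,1) ⇒ [4, 1, 2, 6, 1, 6, 4, 7, 2, 6, 4]
j=2: 2≤4, i=2, swap(2,2) ⇒ [4, 1, 2, 6, 1, 6, 4, 7, 2, 6, 4]
j=3: 6>4, skip
j=4: 1≤4, i=3, swap(3,4) ⇒ [4, 1, 2, 1, 6, 6, 4, 7, 2, 6, 4]
j=5: 6>4, skip
j=6: 4≤4, i=4, swap(4,6) ⇒ [4, 1, 2, 1, 4, 6, 6, 7, 2, 6, 4]
j=7: 7>4, skip
j=8: 2≤4, i=5, swap(5,8) ⇒ [4, 1, 2, 1, 4, 2, 6, 7, 6, 6, 4]
j=9: 6>4, skip
swap(6,10) ⇒ [4, 1, 2, 1, 4, 2, 4, 7, 6, 6, 6]; return 6

7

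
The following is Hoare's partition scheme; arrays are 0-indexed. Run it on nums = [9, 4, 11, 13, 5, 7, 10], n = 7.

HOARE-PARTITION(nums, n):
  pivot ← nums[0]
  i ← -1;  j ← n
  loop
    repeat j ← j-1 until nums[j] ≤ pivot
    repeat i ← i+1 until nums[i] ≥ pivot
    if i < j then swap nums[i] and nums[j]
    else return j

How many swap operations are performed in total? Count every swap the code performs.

2

pivot = nums[0] = 9; i = -1, j = 7
j→5 (nums[5]=7≤9), i→0 (nums[0]=9≥9); i<j, swap → [7, 4, 11, 13, 5, 9, 10]
j→4 (nums[4]=5≤9), i→2 (nums[2]=11≥9); i<j, swap → [7, 4, 5, 13, 11, 9, 10]
j→2, i→3; i≥j, return j=2. nums = [7, 4, 5, 13, 11, 9, 10]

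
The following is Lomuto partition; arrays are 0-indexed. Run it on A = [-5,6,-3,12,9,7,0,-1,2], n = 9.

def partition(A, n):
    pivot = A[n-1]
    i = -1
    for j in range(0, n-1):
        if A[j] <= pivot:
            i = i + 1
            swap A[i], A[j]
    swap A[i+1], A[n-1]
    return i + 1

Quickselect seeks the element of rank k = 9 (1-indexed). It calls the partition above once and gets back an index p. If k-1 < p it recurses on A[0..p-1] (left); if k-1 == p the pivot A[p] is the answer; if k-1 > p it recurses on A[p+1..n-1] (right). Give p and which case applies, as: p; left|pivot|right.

pivot=2, i=-1
j=0: -5≤2, i=0, swap(0,0) ⇒ [-5,6,-3,12,9,7,0,-1,2]
j=1: 6>2, skip
j=2: -3≤2, i=1, swap(1,2) ⇒ [-5,-3,6,12,9,7,0,-1,2]
j=3: 12>2, skip
j=4: 9>2, skip
j=5: 7>2, skip
j=6: 0≤2, i=2, swap(2,6) ⇒ [-5,-3,0,12,9,7,6,-1,2]
j=7: -1≤2, i=3, swap(3,7) ⇒ [-5,-3,0,-1,9,7,6,12,2]
swap(4,8) ⇒ [-5,-3,0,-1,2,7,6,12,9]; return 4
p = 4; k-1 = 8 > 4 ⇒ right

4; right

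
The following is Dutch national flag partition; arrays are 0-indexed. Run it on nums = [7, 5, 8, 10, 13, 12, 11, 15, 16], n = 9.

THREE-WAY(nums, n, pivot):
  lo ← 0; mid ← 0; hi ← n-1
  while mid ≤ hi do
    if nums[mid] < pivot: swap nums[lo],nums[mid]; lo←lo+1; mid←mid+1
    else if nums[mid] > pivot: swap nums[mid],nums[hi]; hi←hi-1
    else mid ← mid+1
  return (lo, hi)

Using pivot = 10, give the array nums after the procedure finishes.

[7, 5, 8, 10, 12, 11, 15, 16, 13]

pivot = 10; lo=0, mid=0, hi=8
nums[mid]=7<10: swap nums[0],nums[0]; lo=1,mid=1 → [7, 5, 8, 10, 13, 12, 11, 15, 16]
nums[mid]=5<10: swap nums[1],nums[1]; lo=2,mid=2 → [7, 5, 8, 10, 13, 12, 11, 15, 16]
nums[mid]=8<10: swap nums[2],nums[2]; lo=3,mid=3 → [7, 5, 8, 10, 13, 12, 11, 15, 16]
nums[mid]=10=10: mid=4
nums[mid]=13>10: swap nums[4],nums[8]; hi=7 → [7, 5, 8, 10, 16, 12, 11, 15, 13]
nums[mid]=16>10: swap nums[4],nums[7]; hi=6 → [7, 5, 8, 10, 15, 12, 11, 16, 13]
nums[mid]=15>10: swap nums[4],nums[6]; hi=5 → [7, 5, 8, 10, 11, 12, 15, 16, 13]
nums[mid]=11>10: swap nums[4],nums[5]; hi=4 → [7, 5, 8, 10, 12, 11, 15, 16, 13]
nums[mid]=12>10: swap nums[4],nums[4]; hi=3 → [7, 5, 8, 10, 12, 11, 15, 16, 13]
end: lo=3, hi=3; nums = [7, 5, 8, 10, 12, 11, 15, 16, 13]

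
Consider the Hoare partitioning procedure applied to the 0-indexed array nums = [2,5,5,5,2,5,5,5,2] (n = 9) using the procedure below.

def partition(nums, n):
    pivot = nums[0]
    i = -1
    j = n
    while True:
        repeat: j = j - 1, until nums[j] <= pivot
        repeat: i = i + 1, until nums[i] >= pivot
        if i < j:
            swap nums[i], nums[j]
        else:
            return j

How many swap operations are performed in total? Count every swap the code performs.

2

pivot = nums[0] = 2; i = -1, j = 9
j→8 (nums[8]=2≤2), i→0 (nums[0]=2≥2); i<j, swap → [2,5,5,5,2,5,5,5,2]
j→4 (nums[4]=2≤2), i→1 (nums[1]=5≥2); i<j, swap → [2,2,5,5,5,5,5,5,2]
j→1, i→2; i≥j, return j=1. nums = [2,2,5,5,5,5,5,5,2]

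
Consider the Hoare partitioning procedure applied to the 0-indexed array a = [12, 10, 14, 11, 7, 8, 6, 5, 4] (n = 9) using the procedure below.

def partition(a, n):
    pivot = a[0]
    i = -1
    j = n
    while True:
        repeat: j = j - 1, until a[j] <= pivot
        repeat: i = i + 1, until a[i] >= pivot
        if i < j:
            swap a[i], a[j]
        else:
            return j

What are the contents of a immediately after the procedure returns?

[4, 10, 5, 11, 7, 8, 6, 14, 12]

pivot=12
j stops at 8 (4), i stops at 0 (12); swap ⇒ [4, 10, 14, 11, 7, 8, 6, 5, 12]
j stops at 7 (5), i stops at 2 (14); swap ⇒ [4, 10, 5, 11, 7, 8, 6, 14, 12]
j stops at 6, i stops at 7; i≥j ⇒ return 6. a=[4, 10, 5, 11, 7, 8, 6, 14, 12]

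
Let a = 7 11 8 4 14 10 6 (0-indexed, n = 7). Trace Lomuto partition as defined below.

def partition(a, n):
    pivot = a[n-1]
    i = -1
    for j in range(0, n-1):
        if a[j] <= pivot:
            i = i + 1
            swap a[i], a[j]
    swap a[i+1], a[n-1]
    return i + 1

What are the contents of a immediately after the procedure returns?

4 6 8 7 14 10 11

pivot = a[6] = 6; i = -1
j=0: a[0]=7 > 6 → no swap
j=1: a[1]=11 > 6 → no swap
j=2: a[2]=8 > 6 → no swap
j=3: a[3]=4 ≤ 6 → i=0, swap a[0],a[3] → 4 11 8 7 14 10 6
j=4: a[4]=14 > 6 → no swap
j=5: a[5]=10 > 6 → no swap
final swap a[1],a[6] → 4 6 8 7 14 10 11; return 1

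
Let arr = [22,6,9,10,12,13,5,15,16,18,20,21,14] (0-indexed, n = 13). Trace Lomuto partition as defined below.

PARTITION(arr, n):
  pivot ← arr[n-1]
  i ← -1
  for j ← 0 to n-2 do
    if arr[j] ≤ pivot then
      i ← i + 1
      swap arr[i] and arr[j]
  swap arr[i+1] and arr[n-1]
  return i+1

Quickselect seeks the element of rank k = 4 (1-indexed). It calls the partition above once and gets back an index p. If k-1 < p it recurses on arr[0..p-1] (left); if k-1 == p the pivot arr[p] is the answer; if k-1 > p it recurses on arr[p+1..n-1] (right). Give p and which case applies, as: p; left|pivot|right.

pivot=14, i=-1
j=0: 22>14, skip
j=1: 6≤14, i=0, swap(0,1) ⇒ [6,22,9,10,12,13,5,15,16,18,20,21,14]
j=2: 9≤14, i=1, swap(1,2) ⇒ [6,9,22,10,12,13,5,15,16,18,20,21,14]
j=3: 10≤14, i=2, swap(2,3) ⇒ [6,9,10,22,12,13,5,15,16,18,20,21,14]
j=4: 12≤14, i=3, swap(3,4) ⇒ [6,9,10,12,22,13,5,15,16,18,20,21,14]
j=5: 13≤14, i=4, swap(4,5) ⇒ [6,9,10,12,13,22,5,15,16,18,20,21,14]
j=6: 5≤14, i=5, swap(5,6) ⇒ [6,9,10,12,13,5,22,15,16,18,20,21,14]
j=7: 15>14, skip
j=8: 16>14, skip
j=9: 18>14, skip
j=10: 20>14, skip
j=11: 21>14, skip
swap(6,12) ⇒ [6,9,10,12,13,5,14,15,16,18,20,21,22]; return 6
p = 6; k-1 = 3 < 6 ⇒ left

6; left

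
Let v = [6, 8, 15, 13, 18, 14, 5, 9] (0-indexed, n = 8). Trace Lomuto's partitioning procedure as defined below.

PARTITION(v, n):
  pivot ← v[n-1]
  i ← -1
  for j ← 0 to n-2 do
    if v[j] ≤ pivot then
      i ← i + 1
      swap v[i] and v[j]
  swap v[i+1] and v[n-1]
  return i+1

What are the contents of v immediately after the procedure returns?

pivot = v[7] = 9; i = -1
j=0: v[0]=6 ≤ 9 → i=0, swap v[0],v[0] (no change) → [6, 8, 15, 13, 18, 14, 5, 9]
j=1: v[1]=8 ≤ 9 → i=1, swap v[1],v[1] (no change) → [6, 8, 15, 13, 18, 14, 5, 9]
j=2: v[2]=15 > 9 → no swap
j=3: v[3]=13 > 9 → no swap
j=4: v[4]=18 > 9 → no swap
j=5: v[5]=14 > 9 → no swap
j=6: v[6]=5 ≤ 9 → i=2, swap v[2],v[6] → [6, 8, 5, 13, 18, 14, 15, 9]
final swap v[3],v[7] → [6, 8, 5, 9, 18, 14, 15, 13]; return 3

[6, 8, 5, 9, 18, 14, 15, 13]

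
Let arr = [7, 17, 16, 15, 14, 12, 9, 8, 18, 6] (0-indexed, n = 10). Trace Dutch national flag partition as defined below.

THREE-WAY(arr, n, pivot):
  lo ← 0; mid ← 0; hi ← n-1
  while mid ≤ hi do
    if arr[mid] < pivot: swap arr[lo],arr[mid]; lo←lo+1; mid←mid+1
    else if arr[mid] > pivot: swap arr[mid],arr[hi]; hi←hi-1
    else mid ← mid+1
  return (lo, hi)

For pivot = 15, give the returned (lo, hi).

lo=0 mid=0 hi=9
7<15: swap(0,0), lo=1 mid=1 ⇒ [7, 17, 16, 15, 14, 12, 9, 8, 18, 6]
17>15: swap(1,9), hi=8 ⇒ [7, 6, 16, 15, 14, 12, 9, 8, 18, 17]
6<15: swap(1,1), lo=2 mid=2 ⇒ [7, 6, 16, 15, 14, 12, 9, 8, 18, 17]
16>15: swap(2,8), hi=7 ⇒ [7, 6, 18, 15, 14, 12, 9, 8, 16, 17]
18>15: swap(2,7), hi=6 ⇒ [7, 6, 8, 15, 14, 12, 9, 18, 16, 17]
8<15: swap(2,2), lo=3 mid=3 ⇒ [7, 6, 8, 15, 14, 12, 9, 18, 16, 17]
15=15: mid=4
14<15: swap(3,4), lo=4 mid=5 ⇒ [7, 6, 8, 14, 15, 12, 9, 18, 16, 17]
12<15: swap(4,5), lo=5 mid=6 ⇒ [7, 6, 8, 14, 12, 15, 9, 18, 16, 17]
9<15: swap(5,6), lo=6 mid=7 ⇒ [7, 6, 8, 14, 12, 9, 15, 18, 16, 17]
done. lo=6 hi=6; arr=[7, 6, 8, 14, 12, 9, 15, 18, 16, 17]

(6, 6)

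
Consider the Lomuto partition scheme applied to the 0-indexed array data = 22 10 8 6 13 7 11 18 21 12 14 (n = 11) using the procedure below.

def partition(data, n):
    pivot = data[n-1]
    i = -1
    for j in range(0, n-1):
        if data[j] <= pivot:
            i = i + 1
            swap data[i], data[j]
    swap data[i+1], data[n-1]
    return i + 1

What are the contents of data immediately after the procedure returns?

10 8 6 13 7 11 12 14 21 22 18

pivot = data[10] = 14; i = -1
j=0: data[0]=22 > 14 → no swap
j=1: data[1]=10 ≤ 14 → i=0, swap data[0],data[1] → 10 22 8 6 13 7 11 18 21 12 14
j=2: data[2]=8 ≤ 14 → i=1, swap data[1],data[2] → 10 8 22 6 13 7 11 18 21 12 14
j=3: data[3]=6 ≤ 14 → i=2, swap data[2],data[3] → 10 8 6 22 13 7 11 18 21 12 14
j=4: data[4]=13 ≤ 14 → i=3, swap data[3],data[4] → 10 8 6 13 22 7 11 18 21 12 14
j=5: data[5]=7 ≤ 14 → i=4, swap data[4],data[5] → 10 8 6 13 7 22 11 18 21 12 14
j=6: data[6]=11 ≤ 14 → i=5, swap data[5],data[6] → 10 8 6 13 7 11 22 18 21 12 14
j=7: data[7]=18 > 14 → no swap
j=8: data[8]=21 > 14 → no swap
j=9: data[9]=12 ≤ 14 → i=6, swap data[6],data[9] → 10 8 6 13 7 11 12 18 21 22 14
final swap data[7],data[10] → 10 8 6 13 7 11 12 14 21 22 18; return 7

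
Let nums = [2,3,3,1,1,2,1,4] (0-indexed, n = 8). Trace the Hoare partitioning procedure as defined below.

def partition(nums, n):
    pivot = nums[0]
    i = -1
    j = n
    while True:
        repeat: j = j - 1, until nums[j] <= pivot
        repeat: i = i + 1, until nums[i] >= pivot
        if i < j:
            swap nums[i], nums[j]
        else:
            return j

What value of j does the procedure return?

pivot = nums[0] = 2; i = -1, j = 8
j→6 (nums[6]=1≤2), i→0 (nums[0]=2≥2); i<j, swap → [1,3,3,1,1,2,2,4]
j→5 (nums[5]=2≤2), i→1 (nums[1]=3≥2); i<j, swap → [1,2,3,1,1,3,2,4]
j→4 (nums[4]=1≤2), i→2 (nums[2]=3≥2); i<j, swap → [1,2,1,1,3,3,2,4]
j→3, i→4; i≥j, return j=3. nums = [1,2,1,1,3,3,2,4]

3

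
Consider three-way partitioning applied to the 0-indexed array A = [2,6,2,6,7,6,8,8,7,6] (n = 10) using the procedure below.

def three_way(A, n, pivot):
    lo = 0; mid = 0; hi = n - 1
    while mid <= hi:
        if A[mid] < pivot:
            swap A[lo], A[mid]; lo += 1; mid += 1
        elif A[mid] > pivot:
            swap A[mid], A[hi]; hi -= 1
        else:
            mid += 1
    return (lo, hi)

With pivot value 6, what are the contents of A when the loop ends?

[2,2,6,6,6,6,8,7,8,7]

pivot = 6; lo=0, mid=0, hi=9
A[mid]=2<6: swap A[0],A[0]; lo=1,mid=1 → [2,6,2,6,7,6,8,8,7,6]
A[mid]=6=6: mid=2
A[mid]=2<6: swap A[1],A[2]; lo=2,mid=3 → [2,2,6,6,7,6,8,8,7,6]
A[mid]=6=6: mid=4
A[mid]=7>6: swap A[4],A[9]; hi=8 → [2,2,6,6,6,6,8,8,7,7]
A[mid]=6=6: mid=5
A[mid]=6=6: mid=6
A[mid]=8>6: swap A[6],A[8]; hi=7 → [2,2,6,6,6,6,7,8,8,7]
A[mid]=7>6: swap A[6],A[7]; hi=6 → [2,2,6,6,6,6,8,7,8,7]
A[mid]=8>6: swap A[6],A[6]; hi=5 → [2,2,6,6,6,6,8,7,8,7]
end: lo=2, hi=5; A = [2,2,6,6,6,6,8,7,8,7]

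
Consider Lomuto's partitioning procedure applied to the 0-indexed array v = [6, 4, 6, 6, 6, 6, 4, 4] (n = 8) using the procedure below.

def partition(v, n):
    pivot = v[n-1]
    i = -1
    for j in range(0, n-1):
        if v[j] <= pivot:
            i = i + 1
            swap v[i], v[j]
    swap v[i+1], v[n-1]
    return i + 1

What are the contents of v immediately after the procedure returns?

[4, 4, 4, 6, 6, 6, 6, 6]

pivot=4, i=-1
j=0: 6>4, skip
j=1: 4≤4, i=0, swap(0,1) ⇒ [4, 6, 6, 6, 6, 6, 4, 4]
j=2: 6>4, skip
j=3: 6>4, skip
j=4: 6>4, skip
j=5: 6>4, skip
j=6: 4≤4, i=1, swap(1,6) ⇒ [4, 4, 6, 6, 6, 6, 6, 4]
swap(2,7) ⇒ [4, 4, 4, 6, 6, 6, 6, 6]; return 2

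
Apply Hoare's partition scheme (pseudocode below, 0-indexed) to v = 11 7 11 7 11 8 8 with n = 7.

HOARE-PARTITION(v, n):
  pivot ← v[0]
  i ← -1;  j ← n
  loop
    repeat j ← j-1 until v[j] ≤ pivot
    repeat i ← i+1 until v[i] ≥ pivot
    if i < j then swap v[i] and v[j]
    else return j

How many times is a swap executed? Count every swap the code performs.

pivot=11
j stops at 6 (8), i stops at 0 (11); swap ⇒ 8 7 11 7 11 8 11
j stops at 5 (8), i stops at 2 (11); swap ⇒ 8 7 8 7 11 11 11
j stops at 4, i stops at 4; i≥j ⇒ return 4. v=8 7 8 7 11 11 11

2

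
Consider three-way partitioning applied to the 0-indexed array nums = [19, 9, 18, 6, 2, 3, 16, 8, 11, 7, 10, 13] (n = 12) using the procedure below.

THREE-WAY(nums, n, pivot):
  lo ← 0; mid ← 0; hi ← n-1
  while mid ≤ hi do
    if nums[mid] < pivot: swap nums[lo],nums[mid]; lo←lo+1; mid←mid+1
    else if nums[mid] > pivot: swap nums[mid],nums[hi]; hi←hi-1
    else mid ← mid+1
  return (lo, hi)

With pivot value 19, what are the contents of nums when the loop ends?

[9, 18, 6, 2, 3, 16, 8, 11, 7, 10, 13, 19]

pivot = 19; lo=0, mid=0, hi=11
nums[mid]=19=19: mid=1
nums[mid]=9<19: swap nums[0],nums[1]; lo=1,mid=2 → [9, 19, 18, 6, 2, 3, 16, 8, 11, 7, 10, 13]
nums[mid]=18<19: swap nums[1],nums[2]; lo=2,mid=3 → [9, 18, 19, 6, 2, 3, 16, 8, 11, 7, 10, 13]
nums[mid]=6<19: swap nums[2],nums[3]; lo=3,mid=4 → [9, 18, 6, 19, 2, 3, 16, 8, 11, 7, 10, 13]
nums[mid]=2<19: swap nums[3],nums[4]; lo=4,mid=5 → [9, 18, 6, 2, 19, 3, 16, 8, 11, 7, 10, 13]
nums[mid]=3<19: swap nums[4],nums[5]; lo=5,mid=6 → [9, 18, 6, 2, 3, 19, 16, 8, 11, 7, 10, 13]
nums[mid]=16<19: swap nums[5],nums[6]; lo=6,mid=7 → [9, 18, 6, 2, 3, 16, 19, 8, 11, 7, 10, 13]
nums[mid]=8<19: swap nums[6],nums[7]; lo=7,mid=8 → [9, 18, 6, 2, 3, 16, 8, 19, 11, 7, 10, 13]
nums[mid]=11<19: swap nums[7],nums[8]; lo=8,mid=9 → [9, 18, 6, 2, 3, 16, 8, 11, 19, 7, 10, 13]
nums[mid]=7<19: swap nums[8],nums[9]; lo=9,mid=10 → [9, 18, 6, 2, 3, 16, 8, 11, 7, 19, 10, 13]
nums[mid]=10<19: swap nums[9],nums[10]; lo=10,mid=11 → [9, 18, 6, 2, 3, 16, 8, 11, 7, 10, 19, 13]
nums[mid]=13<19: swap nums[10],nums[11]; lo=11,mid=12 → [9, 18, 6, 2, 3, 16, 8, 11, 7, 10, 13, 19]
end: lo=11, hi=11; nums = [9, 18, 6, 2, 3, 16, 8, 11, 7, 10, 13, 19]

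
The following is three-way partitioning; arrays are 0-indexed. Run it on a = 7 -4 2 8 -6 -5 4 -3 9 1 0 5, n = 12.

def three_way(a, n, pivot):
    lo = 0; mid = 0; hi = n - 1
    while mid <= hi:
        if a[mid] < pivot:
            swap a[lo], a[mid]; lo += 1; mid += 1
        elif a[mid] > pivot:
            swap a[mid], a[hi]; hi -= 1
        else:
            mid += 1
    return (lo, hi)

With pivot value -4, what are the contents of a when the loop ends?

-5 -6 -4 8 2 4 -3 9 1 0 5 7

lo=0 mid=0 hi=11
7>-4: swap(0,11), hi=10 ⇒ 5 -4 2 8 -6 -5 4 -3 9 1 0 7
5>-4: swap(0,10), hi=9 ⇒ 0 -4 2 8 -6 -5 4 -3 9 1 5 7
0>-4: swap(0,9), hi=8 ⇒ 1 -4 2 8 -6 -5 4 -3 9 0 5 7
1>-4: swap(0,8), hi=7 ⇒ 9 -4 2 8 -6 -5 4 -3 1 0 5 7
9>-4: swap(0,7), hi=6 ⇒ -3 -4 2 8 -6 -5 4 9 1 0 5 7
-3>-4: swap(0,6), hi=5 ⇒ 4 -4 2 8 -6 -5 -3 9 1 0 5 7
4>-4: swap(0,5), hi=4 ⇒ -5 -4 2 8 -6 4 -3 9 1 0 5 7
-5<-4: swap(0,0), lo=1 mid=1 ⇒ -5 -4 2 8 -6 4 -3 9 1 0 5 7
-4=-4: mid=2
2>-4: swap(2,4), hi=3 ⇒ -5 -4 -6 8 2 4 -3 9 1 0 5 7
-6<-4: swap(1,2), lo=2 mid=3 ⇒ -5 -6 -4 8 2 4 -3 9 1 0 5 7
8>-4: swap(3,3), hi=2 ⇒ -5 -6 -4 8 2 4 -3 9 1 0 5 7
done. lo=2 hi=2; a=-5 -6 -4 8 2 4 -3 9 1 0 5 7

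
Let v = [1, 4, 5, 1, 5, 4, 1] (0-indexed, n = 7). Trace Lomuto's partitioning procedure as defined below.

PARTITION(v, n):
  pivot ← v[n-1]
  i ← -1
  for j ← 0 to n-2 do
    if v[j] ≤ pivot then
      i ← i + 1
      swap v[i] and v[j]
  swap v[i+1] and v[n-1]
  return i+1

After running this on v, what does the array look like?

[1, 1, 1, 4, 5, 4, 5]

pivot = v[6] = 1; i = -1
j=0: v[0]=1 ≤ 1 → i=0, swap v[0],v[0] (no change) → [1, 4, 5, 1, 5, 4, 1]
j=1: v[1]=4 > 1 → no swap
j=2: v[2]=5 > 1 → no swap
j=3: v[3]=1 ≤ 1 → i=1, swap v[1],v[3] → [1, 1, 5, 4, 5, 4, 1]
j=4: v[4]=5 > 1 → no swap
j=5: v[5]=4 > 1 → no swap
final swap v[2],v[6] → [1, 1, 1, 4, 5, 4, 5]; return 2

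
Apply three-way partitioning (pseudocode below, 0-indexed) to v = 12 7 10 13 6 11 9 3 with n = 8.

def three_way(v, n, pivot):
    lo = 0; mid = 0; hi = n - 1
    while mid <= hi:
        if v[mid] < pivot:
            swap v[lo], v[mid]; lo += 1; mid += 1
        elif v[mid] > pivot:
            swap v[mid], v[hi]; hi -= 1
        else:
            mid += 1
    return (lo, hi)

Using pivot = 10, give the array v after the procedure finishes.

3 7 9 6 10 11 13 12

pivot = 10; lo=0, mid=0, hi=7
v[mid]=12>10: swap v[0],v[7]; hi=6 → 3 7 10 13 6 11 9 12
v[mid]=3<10: swap v[0],v[0]; lo=1,mid=1 → 3 7 10 13 6 11 9 12
v[mid]=7<10: swap v[1],v[1]; lo=2,mid=2 → 3 7 10 13 6 11 9 12
v[mid]=10=10: mid=3
v[mid]=13>10: swap v[3],v[6]; hi=5 → 3 7 10 9 6 11 13 12
v[mid]=9<10: swap v[2],v[3]; lo=3,mid=4 → 3 7 9 10 6 11 13 12
v[mid]=6<10: swap v[3],v[4]; lo=4,mid=5 → 3 7 9 6 10 11 13 12
v[mid]=11>10: swap v[5],v[5]; hi=4 → 3 7 9 6 10 11 13 12
end: lo=4, hi=4; v = 3 7 9 6 10 11 13 12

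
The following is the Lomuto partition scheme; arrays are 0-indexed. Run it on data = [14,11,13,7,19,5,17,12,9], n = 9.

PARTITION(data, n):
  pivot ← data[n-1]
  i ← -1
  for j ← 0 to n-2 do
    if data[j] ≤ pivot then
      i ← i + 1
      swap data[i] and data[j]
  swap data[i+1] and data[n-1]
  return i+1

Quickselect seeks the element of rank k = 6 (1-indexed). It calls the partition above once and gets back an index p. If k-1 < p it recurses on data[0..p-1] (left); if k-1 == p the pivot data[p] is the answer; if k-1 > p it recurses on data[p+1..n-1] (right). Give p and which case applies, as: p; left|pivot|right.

pivot = data[8] = 9; i = -1
j=0: data[0]=14 > 9 → no swap
j=1: data[1]=11 > 9 → no swap
j=2: data[2]=13 > 9 → no swap
j=3: data[3]=7 ≤ 9 → i=0, swap data[0],data[3] → [7,11,13,14,19,5,17,12,9]
j=4: data[4]=19 > 9 → no swap
j=5: data[5]=5 ≤ 9 → i=1, swap data[1],data[5] → [7,5,13,14,19,11,17,12,9]
j=6: data[6]=17 > 9 → no swap
j=7: data[7]=12 > 9 → no swap
final swap data[2],data[8] → [7,5,9,14,19,11,17,12,13]; return 2
p = 2; k-1 = 5 > 2 ⇒ right

2; right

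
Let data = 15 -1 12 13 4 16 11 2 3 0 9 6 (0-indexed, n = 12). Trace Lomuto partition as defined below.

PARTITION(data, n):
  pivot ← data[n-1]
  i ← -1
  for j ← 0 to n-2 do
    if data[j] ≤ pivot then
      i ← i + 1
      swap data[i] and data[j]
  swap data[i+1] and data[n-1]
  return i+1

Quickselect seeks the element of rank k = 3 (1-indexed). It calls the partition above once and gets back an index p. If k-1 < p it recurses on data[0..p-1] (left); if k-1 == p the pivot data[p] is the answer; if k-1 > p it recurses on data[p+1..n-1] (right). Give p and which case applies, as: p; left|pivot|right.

pivot=6, i=-1
j=0: 15>6, skip
j=1: -1≤6, i=0, swap(0,1) ⇒ -1 15 12 13 4 16 11 2 3 0 9 6
j=2: 12>6, skip
j=3: 13>6, skip
j=4: 4≤6, i=1, swap(1,4) ⇒ -1 4 12 13 15 16 11 2 3 0 9 6
j=5: 16>6, skip
j=6: 11>6, skip
j=7: 2≤6, i=2, swap(2,7) ⇒ -1 4 2 13 15 16 11 12 3 0 9 6
j=8: 3≤6, i=3, swap(3,8) ⇒ -1 4 2 3 15 16 11 12 13 0 9 6
j=9: 0≤6, i=4, swap(4,9) ⇒ -1 4 2 3 0 16 11 12 13 15 9 6
j=10: 9>6, skip
swap(5,11) ⇒ -1 4 2 3 0 6 11 12 13 15 9 16; return 5
p = 5; k-1 = 2 < 5 ⇒ left

5; left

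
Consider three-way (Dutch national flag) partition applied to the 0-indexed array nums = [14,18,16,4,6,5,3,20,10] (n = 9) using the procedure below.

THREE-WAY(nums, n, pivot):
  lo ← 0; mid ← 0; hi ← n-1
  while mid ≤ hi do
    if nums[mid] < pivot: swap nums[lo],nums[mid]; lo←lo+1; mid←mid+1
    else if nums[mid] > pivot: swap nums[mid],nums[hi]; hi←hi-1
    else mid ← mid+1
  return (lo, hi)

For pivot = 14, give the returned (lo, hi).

(5, 5)

lo=0 mid=0 hi=8
14=14: mid=1
18>14: swap(1,8), hi=7 ⇒ [14,10,16,4,6,5,3,20,18]
10<14: swap(0,1), lo=1 mid=2 ⇒ [10,14,16,4,6,5,3,20,18]
16>14: swap(2,7), hi=6 ⇒ [10,14,20,4,6,5,3,16,18]
20>14: swap(2,6), hi=5 ⇒ [10,14,3,4,6,5,20,16,18]
3<14: swap(1,2), lo=2 mid=3 ⇒ [10,3,14,4,6,5,20,16,18]
4<14: swap(2,3), lo=3 mid=4 ⇒ [10,3,4,14,6,5,20,16,18]
6<14: swap(3,4), lo=4 mid=5 ⇒ [10,3,4,6,14,5,20,16,18]
5<14: swap(4,5), lo=5 mid=6 ⇒ [10,3,4,6,5,14,20,16,18]
done. lo=5 hi=5; nums=[10,3,4,6,5,14,20,16,18]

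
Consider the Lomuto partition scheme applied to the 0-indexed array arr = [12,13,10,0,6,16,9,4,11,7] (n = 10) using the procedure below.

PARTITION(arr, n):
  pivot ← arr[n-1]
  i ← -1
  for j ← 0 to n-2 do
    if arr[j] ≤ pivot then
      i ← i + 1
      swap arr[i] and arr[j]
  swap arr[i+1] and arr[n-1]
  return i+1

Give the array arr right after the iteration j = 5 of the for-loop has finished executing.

pivot=7, i=-1
j=0: 12>7, skip
j=1: 13>7, skip
j=2: 10>7, skip
j=3: 0≤7, i=0, swap(0,3) ⇒ [0,13,10,12,6,16,9,4,11,7]
j=4: 6≤7, i=1, swap(1,4) ⇒ [0,6,10,12,13,16,9,4,11,7]
j=5: 16>7, skip
(after j=5) arr = [0,6,10,12,13,16,9,4,11,7]

[0,6,10,12,13,16,9,4,11,7]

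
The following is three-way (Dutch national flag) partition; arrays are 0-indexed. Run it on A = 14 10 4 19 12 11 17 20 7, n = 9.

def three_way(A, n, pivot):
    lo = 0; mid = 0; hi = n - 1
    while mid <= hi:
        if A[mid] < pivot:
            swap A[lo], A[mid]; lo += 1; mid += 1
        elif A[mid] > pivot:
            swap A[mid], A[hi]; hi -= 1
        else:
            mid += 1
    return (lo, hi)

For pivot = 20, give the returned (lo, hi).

(8, 8)

pivot = 20; lo=0, mid=0, hi=8
A[mid]=14<20: swap A[0],A[0]; lo=1,mid=1 → 14 10 4 19 12 11 17 20 7
A[mid]=10<20: swap A[1],A[1]; lo=2,mid=2 → 14 10 4 19 12 11 17 20 7
A[mid]=4<20: swap A[2],A[2]; lo=3,mid=3 → 14 10 4 19 12 11 17 20 7
A[mid]=19<20: swap A[3],A[3]; lo=4,mid=4 → 14 10 4 19 12 11 17 20 7
A[mid]=12<20: swap A[4],A[4]; lo=5,mid=5 → 14 10 4 19 12 11 17 20 7
A[mid]=11<20: swap A[5],A[5]; lo=6,mid=6 → 14 10 4 19 12 11 17 20 7
A[mid]=17<20: swap A[6],A[6]; lo=7,mid=7 → 14 10 4 19 12 11 17 20 7
A[mid]=20=20: mid=8
A[mid]=7<20: swap A[7],A[8]; lo=8,mid=9 → 14 10 4 19 12 11 17 7 20
end: lo=8, hi=8; A = 14 10 4 19 12 11 17 7 20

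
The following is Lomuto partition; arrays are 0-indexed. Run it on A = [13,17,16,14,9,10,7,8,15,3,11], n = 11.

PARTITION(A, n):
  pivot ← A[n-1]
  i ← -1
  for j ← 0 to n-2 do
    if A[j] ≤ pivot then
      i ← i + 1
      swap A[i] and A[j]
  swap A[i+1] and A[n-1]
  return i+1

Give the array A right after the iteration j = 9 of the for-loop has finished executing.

[9,10,7,8,3,17,16,14,15,13,11]

pivot=11, i=-1
j=0: 13>11, skip
j=1: 17>11, skip
j=2: 16>11, skip
j=3: 14>11, skip
j=4: 9≤11, i=0, swap(0,4) ⇒ [9,17,16,14,13,10,7,8,15,3,11]
j=5: 10≤11, i=1, swap(1,5) ⇒ [9,10,16,14,13,17,7,8,15,3,11]
j=6: 7≤11, i=2, swap(2,6) ⇒ [9,10,7,14,13,17,16,8,15,3,11]
j=7: 8≤11, i=3, swap(3,7) ⇒ [9,10,7,8,13,17,16,14,15,3,11]
j=8: 15>11, skip
j=9: 3≤11, i=4, swap(4,9) ⇒ [9,10,7,8,3,17,16,14,15,13,11]
(after j=9) A = [9,10,7,8,3,17,16,14,15,13,11]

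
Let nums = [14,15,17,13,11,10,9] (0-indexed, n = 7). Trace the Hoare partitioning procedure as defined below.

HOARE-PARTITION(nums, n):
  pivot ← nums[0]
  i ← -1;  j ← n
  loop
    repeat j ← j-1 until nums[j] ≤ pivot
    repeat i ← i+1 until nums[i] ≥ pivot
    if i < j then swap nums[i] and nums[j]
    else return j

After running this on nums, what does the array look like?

[9,10,11,13,17,15,14]

pivot=14
j stops at 6 (9), i stops at 0 (14); swap ⇒ [9,15,17,13,11,10,14]
j stops at 5 (10), i stops at 1 (15); swap ⇒ [9,10,17,13,11,15,14]
j stops at 4 (11), i stops at 2 (17); swap ⇒ [9,10,11,13,17,15,14]
j stops at 3, i stops at 4; i≥j ⇒ return 3. nums=[9,10,11,13,17,15,14]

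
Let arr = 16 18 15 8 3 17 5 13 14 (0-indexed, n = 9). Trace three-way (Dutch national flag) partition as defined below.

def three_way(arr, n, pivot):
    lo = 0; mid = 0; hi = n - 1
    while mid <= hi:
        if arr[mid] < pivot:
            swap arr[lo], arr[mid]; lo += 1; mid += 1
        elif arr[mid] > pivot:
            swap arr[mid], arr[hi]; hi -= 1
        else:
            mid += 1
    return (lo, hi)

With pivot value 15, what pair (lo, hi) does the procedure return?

(5, 5)

lo=0 mid=0 hi=8
16>15: swap(0,8), hi=7 ⇒ 14 18 15 8 3 17 5 13 16
14<15: swap(0,0), lo=1 mid=1 ⇒ 14 18 15 8 3 17 5 13 16
18>15: swap(1,7), hi=6 ⇒ 14 13 15 8 3 17 5 18 16
13<15: swap(1,1), lo=2 mid=2 ⇒ 14 13 15 8 3 17 5 18 16
15=15: mid=3
8<15: swap(2,3), lo=3 mid=4 ⇒ 14 13 8 15 3 17 5 18 16
3<15: swap(3,4), lo=4 mid=5 ⇒ 14 13 8 3 15 17 5 18 16
17>15: swap(5,6), hi=5 ⇒ 14 13 8 3 15 5 17 18 16
5<15: swap(4,5), lo=5 mid=6 ⇒ 14 13 8 3 5 15 17 18 16
done. lo=5 hi=5; arr=14 13 8 3 5 15 17 18 16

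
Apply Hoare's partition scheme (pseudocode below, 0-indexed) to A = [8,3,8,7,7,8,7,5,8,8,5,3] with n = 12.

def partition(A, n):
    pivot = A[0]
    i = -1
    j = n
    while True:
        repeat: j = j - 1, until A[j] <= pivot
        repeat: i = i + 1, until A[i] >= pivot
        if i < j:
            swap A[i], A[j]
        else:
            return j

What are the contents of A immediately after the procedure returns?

pivot = A[0] = 8; i = -1, j = 12
j→11 (A[11]=3≤8), i→0 (A[0]=8≥8); i<j, swap → [3,3,8,7,7,8,7,5,8,8,5,8]
j→10 (A[10]=5≤8), i→2 (A[2]=8≥8); i<j, swap → [3,3,5,7,7,8,7,5,8,8,8,8]
j→9 (A[9]=8≤8), i→5 (A[5]=8≥8); i<j, swap → [3,3,5,7,7,8,7,5,8,8,8,8]
j→8, i→8; i≥j, return j=8. A = [3,3,5,7,7,8,7,5,8,8,8,8]

[3,3,5,7,7,8,7,5,8,8,8,8]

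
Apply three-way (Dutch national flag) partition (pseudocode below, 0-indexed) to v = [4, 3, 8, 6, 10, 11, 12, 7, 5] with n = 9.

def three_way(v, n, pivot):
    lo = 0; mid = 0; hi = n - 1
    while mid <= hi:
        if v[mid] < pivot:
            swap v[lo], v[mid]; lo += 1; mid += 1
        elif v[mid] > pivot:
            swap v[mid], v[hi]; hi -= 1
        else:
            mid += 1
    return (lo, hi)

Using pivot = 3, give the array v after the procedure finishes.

[3, 8, 6, 10, 11, 12, 7, 5, 4]

pivot = 3; lo=0, mid=0, hi=8
v[mid]=4>3: swap v[0],v[8]; hi=7 → [5, 3, 8, 6, 10, 11, 12, 7, 4]
v[mid]=5>3: swap v[0],v[7]; hi=6 → [7, 3, 8, 6, 10, 11, 12, 5, 4]
v[mid]=7>3: swap v[0],v[6]; hi=5 → [12, 3, 8, 6, 10, 11, 7, 5, 4]
v[mid]=12>3: swap v[0],v[5]; hi=4 → [11, 3, 8, 6, 10, 12, 7, 5, 4]
v[mid]=11>3: swap v[0],v[4]; hi=3 → [10, 3, 8, 6, 11, 12, 7, 5, 4]
v[mid]=10>3: swap v[0],v[3]; hi=2 → [6, 3, 8, 10, 11, 12, 7, 5, 4]
v[mid]=6>3: swap v[0],v[2]; hi=1 → [8, 3, 6, 10, 11, 12, 7, 5, 4]
v[mid]=8>3: swap v[0],v[1]; hi=0 → [3, 8, 6, 10, 11, 12, 7, 5, 4]
v[mid]=3=3: mid=1
end: lo=0, hi=0; v = [3, 8, 6, 10, 11, 12, 7, 5, 4]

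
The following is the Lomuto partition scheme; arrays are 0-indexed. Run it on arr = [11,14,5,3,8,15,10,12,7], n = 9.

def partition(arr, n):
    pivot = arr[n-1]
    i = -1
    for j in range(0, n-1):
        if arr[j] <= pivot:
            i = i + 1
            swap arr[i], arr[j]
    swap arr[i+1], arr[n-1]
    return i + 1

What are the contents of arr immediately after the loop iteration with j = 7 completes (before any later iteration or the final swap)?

pivot = arr[8] = 7; i = -1
j=0: arr[0]=11 > 7 → no swap
j=1: arr[1]=14 > 7 → no swap
j=2: arr[2]=5 ≤ 7 → i=0, swap arr[0],arr[2] → [5,14,11,3,8,15,10,12,7]
j=3: arr[3]=3 ≤ 7 → i=1, swap arr[1],arr[3] → [5,3,11,14,8,15,10,12,7]
j=4: arr[4]=8 > 7 → no swap
j=5: arr[5]=15 > 7 → no swap
j=6: arr[6]=10 > 7 → no swap
j=7: arr[7]=12 > 7 → no swap
(after j=7) arr = [5,3,11,14,8,15,10,12,7]

[5,3,11,14,8,15,10,12,7]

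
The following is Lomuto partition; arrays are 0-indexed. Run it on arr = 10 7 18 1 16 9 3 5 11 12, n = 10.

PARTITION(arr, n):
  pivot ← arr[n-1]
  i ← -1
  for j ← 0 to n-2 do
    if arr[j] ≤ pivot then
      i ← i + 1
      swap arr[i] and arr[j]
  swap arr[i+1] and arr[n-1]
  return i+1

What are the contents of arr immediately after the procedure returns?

pivot=12, i=-1
j=0: 10≤12, i=0, swap(0,0) ⇒ 10 7 18 1 16 9 3 5 11 12
j=1: 7≤12, i=1, swap(1,1) ⇒ 10 7 18 1 16 9 3 5 11 12
j=2: 18>12, skip
j=3: 1≤12, i=2, swap(2,3) ⇒ 10 7 1 18 16 9 3 5 11 12
j=4: 16>12, skip
j=5: 9≤12, i=3, swap(3,5) ⇒ 10 7 1 9 16 18 3 5 11 12
j=6: 3≤12, i=4, swap(4,6) ⇒ 10 7 1 9 3 18 16 5 11 12
j=7: 5≤12, i=5, swap(5,7) ⇒ 10 7 1 9 3 5 16 18 11 12
j=8: 11≤12, i=6, swap(6,8) ⇒ 10 7 1 9 3 5 11 18 16 12
swap(7,9) ⇒ 10 7 1 9 3 5 11 12 16 18; return 7

10 7 1 9 3 5 11 12 16 18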